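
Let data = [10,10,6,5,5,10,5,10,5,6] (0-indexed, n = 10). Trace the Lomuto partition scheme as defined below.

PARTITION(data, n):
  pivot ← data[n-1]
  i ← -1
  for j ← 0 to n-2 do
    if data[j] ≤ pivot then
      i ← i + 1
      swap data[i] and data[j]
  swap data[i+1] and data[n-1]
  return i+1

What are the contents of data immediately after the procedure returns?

[6,5,5,5,5,6,10,10,10,10]

pivot=6, i=-1
j=0: 10>6, skip
j=1: 10>6, skip
j=2: 6≤6, i=0, swap(0,2) ⇒ [6,10,10,5,5,10,5,10,5,6]
j=3: 5≤6, i=1, swap(1,3) ⇒ [6,5,10,10,5,10,5,10,5,6]
j=4: 5≤6, i=2, swap(2,4) ⇒ [6,5,5,10,10,10,5,10,5,6]
j=5: 10>6, skip
j=6: 5≤6, i=3, swap(3,6) ⇒ [6,5,5,5,10,10,10,10,5,6]
j=7: 10>6, skip
j=8: 5≤6, i=4, swap(4,8) ⇒ [6,5,5,5,5,10,10,10,10,6]
swap(5,9) ⇒ [6,5,5,5,5,6,10,10,10,10]; return 5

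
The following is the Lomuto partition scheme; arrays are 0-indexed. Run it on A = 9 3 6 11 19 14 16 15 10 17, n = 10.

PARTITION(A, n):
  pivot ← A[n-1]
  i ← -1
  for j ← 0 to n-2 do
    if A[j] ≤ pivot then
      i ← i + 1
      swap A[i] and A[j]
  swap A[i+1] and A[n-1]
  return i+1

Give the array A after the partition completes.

pivot = A[9] = 17; i = -1
j=0: A[0]=9 ≤ 17 → i=0, swap A[0],A[0] (no change) → 9 3 6 11 19 14 16 15 10 17
j=1: A[1]=3 ≤ 17 → i=1, swap A[1],A[1] (no change) → 9 3 6 11 19 14 16 15 10 17
j=2: A[2]=6 ≤ 17 → i=2, swap A[2],A[2] (no change) → 9 3 6 11 19 14 16 15 10 17
j=3: A[3]=11 ≤ 17 → i=3, swap A[3],A[3] (no change) → 9 3 6 11 19 14 16 15 10 17
j=4: A[4]=19 > 17 → no swap
j=5: A[5]=14 ≤ 17 → i=4, swap A[4],A[5] → 9 3 6 11 14 19 16 15 10 17
j=6: A[6]=16 ≤ 17 → i=5, swap A[5],A[6] → 9 3 6 11 14 16 19 15 10 17
j=7: A[7]=15 ≤ 17 → i=6, swap A[6],A[7] → 9 3 6 11 14 16 15 19 10 17
j=8: A[8]=10 ≤ 17 → i=7, swap A[7],A[8] → 9 3 6 11 14 16 15 10 19 17
final swap A[8],A[9] → 9 3 6 11 14 16 15 10 17 19; return 8

9 3 6 11 14 16 15 10 17 19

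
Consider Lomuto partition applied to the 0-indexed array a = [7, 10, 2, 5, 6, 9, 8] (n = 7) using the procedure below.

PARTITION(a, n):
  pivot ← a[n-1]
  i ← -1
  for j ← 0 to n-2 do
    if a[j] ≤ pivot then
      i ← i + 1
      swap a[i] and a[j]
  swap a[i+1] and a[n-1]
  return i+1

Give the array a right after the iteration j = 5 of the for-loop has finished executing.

pivot = a[6] = 8; i = -1
j=0: a[0]=7 ≤ 8 → i=0, swap a[0],a[0] (no change) → [7, 10, 2, 5, 6, 9, 8]
j=1: a[1]=10 > 8 → no swap
j=2: a[2]=2 ≤ 8 → i=1, swap a[1],a[2] → [7, 2, 10, 5, 6, 9, 8]
j=3: a[3]=5 ≤ 8 → i=2, swap a[2],a[3] → [7, 2, 5, 10, 6, 9, 8]
j=4: a[4]=6 ≤ 8 → i=3, swap a[3],a[4] → [7, 2, 5, 6, 10, 9, 8]
j=5: a[5]=9 > 8 → no swap
(after j=5) a = [7, 2, 5, 6, 10, 9, 8]

[7, 2, 5, 6, 10, 9, 8]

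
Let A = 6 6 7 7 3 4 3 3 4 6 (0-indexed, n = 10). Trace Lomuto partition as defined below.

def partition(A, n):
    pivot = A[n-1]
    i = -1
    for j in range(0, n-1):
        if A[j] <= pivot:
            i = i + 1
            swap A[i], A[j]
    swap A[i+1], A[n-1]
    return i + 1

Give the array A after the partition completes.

6 6 3 4 3 3 4 6 7 7

pivot = A[9] = 6; i = -1
j=0: A[0]=6 ≤ 6 → i=0, swap A[0],A[0] (no change) → 6 6 7 7 3 4 3 3 4 6
j=1: A[1]=6 ≤ 6 → i=1, swap A[1],A[1] (no change) → 6 6 7 7 3 4 3 3 4 6
j=2: A[2]=7 > 6 → no swap
j=3: A[3]=7 > 6 → no swap
j=4: A[4]=3 ≤ 6 → i=2, swap A[2],A[4] → 6 6 3 7 7 4 3 3 4 6
j=5: A[5]=4 ≤ 6 → i=3, swap A[3],A[5] → 6 6 3 4 7 7 3 3 4 6
j=6: A[6]=3 ≤ 6 → i=4, swap A[4],A[6] → 6 6 3 4 3 7 7 3 4 6
j=7: A[7]=3 ≤ 6 → i=5, swap A[5],A[7] → 6 6 3 4 3 3 7 7 4 6
j=8: A[8]=4 ≤ 6 → i=6, swap A[6],A[8] → 6 6 3 4 3 3 4 7 7 6
final swap A[7],A[9] → 6 6 3 4 3 3 4 6 7 7; return 7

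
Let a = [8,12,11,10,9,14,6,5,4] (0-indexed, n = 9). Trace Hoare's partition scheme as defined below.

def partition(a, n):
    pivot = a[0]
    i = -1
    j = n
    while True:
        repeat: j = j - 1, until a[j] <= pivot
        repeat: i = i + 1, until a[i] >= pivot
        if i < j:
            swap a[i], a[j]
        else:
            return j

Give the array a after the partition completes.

pivot=8
j stops at 8 (4), i stops at 0 (8); swap ⇒ [4,12,11,10,9,14,6,5,8]
j stops at 7 (5), i stops at 1 (12); swap ⇒ [4,5,11,10,9,14,6,12,8]
j stops at 6 (6), i stops at 2 (11); swap ⇒ [4,5,6,10,9,14,11,12,8]
j stops at 2, i stops at 3; i≥j ⇒ return 2. a=[4,5,6,10,9,14,11,12,8]

[4,5,6,10,9,14,11,12,8]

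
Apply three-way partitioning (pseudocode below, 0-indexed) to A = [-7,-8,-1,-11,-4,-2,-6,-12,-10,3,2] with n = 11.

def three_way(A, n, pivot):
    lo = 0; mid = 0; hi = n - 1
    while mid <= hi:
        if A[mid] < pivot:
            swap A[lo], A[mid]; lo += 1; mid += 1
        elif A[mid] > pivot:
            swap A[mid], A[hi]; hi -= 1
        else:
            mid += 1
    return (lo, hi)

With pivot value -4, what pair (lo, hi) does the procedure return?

lo=0 mid=0 hi=10
-7<-4: swap(0,0), lo=1 mid=1 ⇒ [-7,-8,-1,-11,-4,-2,-6,-12,-10,3,2]
-8<-4: swap(1,1), lo=2 mid=2 ⇒ [-7,-8,-1,-11,-4,-2,-6,-12,-10,3,2]
-1>-4: swap(2,10), hi=9 ⇒ [-7,-8,2,-11,-4,-2,-6,-12,-10,3,-1]
2>-4: swap(2,9), hi=8 ⇒ [-7,-8,3,-11,-4,-2,-6,-12,-10,2,-1]
3>-4: swap(2,8), hi=7 ⇒ [-7,-8,-10,-11,-4,-2,-6,-12,3,2,-1]
-10<-4: swap(2,2), lo=3 mid=3 ⇒ [-7,-8,-10,-11,-4,-2,-6,-12,3,2,-1]
-11<-4: swap(3,3), lo=4 mid=4 ⇒ [-7,-8,-10,-11,-4,-2,-6,-12,3,2,-1]
-4=-4: mid=5
-2>-4: swap(5,7), hi=6 ⇒ [-7,-8,-10,-11,-4,-12,-6,-2,3,2,-1]
-12<-4: swap(4,5), lo=5 mid=6 ⇒ [-7,-8,-10,-11,-12,-4,-6,-2,3,2,-1]
-6<-4: swap(5,6), lo=6 mid=7 ⇒ [-7,-8,-10,-11,-12,-6,-4,-2,3,2,-1]
done. lo=6 hi=6; A=[-7,-8,-10,-11,-12,-6,-4,-2,3,2,-1]

(6, 6)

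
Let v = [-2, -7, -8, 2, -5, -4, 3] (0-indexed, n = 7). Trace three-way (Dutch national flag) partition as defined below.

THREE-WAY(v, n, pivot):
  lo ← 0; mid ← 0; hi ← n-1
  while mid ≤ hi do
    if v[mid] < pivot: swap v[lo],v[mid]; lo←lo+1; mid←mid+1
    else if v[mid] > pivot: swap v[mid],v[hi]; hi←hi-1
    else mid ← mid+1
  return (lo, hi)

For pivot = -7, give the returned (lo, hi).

(1, 1)

pivot = -7; lo=0, mid=0, hi=6
v[mid]=-2>-7: swap v[0],v[6]; hi=5 → [3, -7, -8, 2, -5, -4, -2]
v[mid]=3>-7: swap v[0],v[5]; hi=4 → [-4, -7, -8, 2, -5, 3, -2]
v[mid]=-4>-7: swap v[0],v[4]; hi=3 → [-5, -7, -8, 2, -4, 3, -2]
v[mid]=-5>-7: swap v[0],v[3]; hi=2 → [2, -7, -8, -5, -4, 3, -2]
v[mid]=2>-7: swap v[0],v[2]; hi=1 → [-8, -7, 2, -5, -4, 3, -2]
v[mid]=-8<-7: swap v[0],v[0]; lo=1,mid=1 → [-8, -7, 2, -5, -4, 3, -2]
v[mid]=-7=-7: mid=2
end: lo=1, hi=1; v = [-8, -7, 2, -5, -4, 3, -2]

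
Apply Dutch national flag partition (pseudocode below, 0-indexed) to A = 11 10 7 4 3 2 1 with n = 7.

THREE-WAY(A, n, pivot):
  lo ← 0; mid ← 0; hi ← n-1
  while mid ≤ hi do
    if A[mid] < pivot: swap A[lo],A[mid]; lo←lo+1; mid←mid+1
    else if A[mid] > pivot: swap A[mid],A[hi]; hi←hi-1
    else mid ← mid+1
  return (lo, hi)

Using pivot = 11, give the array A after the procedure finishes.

lo=0 mid=0 hi=6
11=11: mid=1
10<11: swap(0,1), lo=1 mid=2 ⇒ 10 11 7 4 3 2 1
7<11: swap(1,2), lo=2 mid=3 ⇒ 10 7 11 4 3 2 1
4<11: swap(2,3), lo=3 mid=4 ⇒ 10 7 4 11 3 2 1
3<11: swap(3,4), lo=4 mid=5 ⇒ 10 7 4 3 11 2 1
2<11: swap(4,5), lo=5 mid=6 ⇒ 10 7 4 3 2 11 1
1<11: swap(5,6), lo=6 mid=7 ⇒ 10 7 4 3 2 1 11
done. lo=6 hi=6; A=10 7 4 3 2 1 11

10 7 4 3 2 1 11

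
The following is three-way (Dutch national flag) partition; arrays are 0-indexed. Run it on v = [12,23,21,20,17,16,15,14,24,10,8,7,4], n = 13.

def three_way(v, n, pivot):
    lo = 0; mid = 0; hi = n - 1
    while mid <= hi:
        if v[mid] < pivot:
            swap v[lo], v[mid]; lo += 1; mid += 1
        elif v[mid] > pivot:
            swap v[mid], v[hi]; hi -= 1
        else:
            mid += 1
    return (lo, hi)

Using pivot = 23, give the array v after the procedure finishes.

lo=0 mid=0 hi=12
12<23: swap(0,0), lo=1 mid=1 ⇒ [12,23,21,20,17,16,15,14,24,10,8,7,4]
23=23: mid=2
21<23: swap(1,2), lo=2 mid=3 ⇒ [12,21,23,20,17,16,15,14,24,10,8,7,4]
20<23: swap(2,3), lo=3 mid=4 ⇒ [12,21,20,23,17,16,15,14,24,10,8,7,4]
17<23: swap(3,4), lo=4 mid=5 ⇒ [12,21,20,17,23,16,15,14,24,10,8,7,4]
16<23: swap(4,5), lo=5 mid=6 ⇒ [12,21,20,17,16,23,15,14,24,10,8,7,4]
15<23: swap(5,6), lo=6 mid=7 ⇒ [12,21,20,17,16,15,23,14,24,10,8,7,4]
14<23: swap(6,7), lo=7 mid=8 ⇒ [12,21,20,17,16,15,14,23,24,10,8,7,4]
24>23: swap(8,12), hi=11 ⇒ [12,21,20,17,16,15,14,23,4,10,8,7,24]
4<23: swap(7,8), lo=8 mid=9 ⇒ [12,21,20,17,16,15,14,4,23,10,8,7,24]
10<23: swap(8,9), lo=9 mid=10 ⇒ [12,21,20,17,16,15,14,4,10,23,8,7,24]
8<23: swap(9,10), lo=10 mid=11 ⇒ [12,21,20,17,16,15,14,4,10,8,23,7,24]
7<23: swap(10,11), lo=11 mid=12 ⇒ [12,21,20,17,16,15,14,4,10,8,7,23,24]
done. lo=11 hi=11; v=[12,21,20,17,16,15,14,4,10,8,7,23,24]

[12,21,20,17,16,15,14,4,10,8,7,23,24]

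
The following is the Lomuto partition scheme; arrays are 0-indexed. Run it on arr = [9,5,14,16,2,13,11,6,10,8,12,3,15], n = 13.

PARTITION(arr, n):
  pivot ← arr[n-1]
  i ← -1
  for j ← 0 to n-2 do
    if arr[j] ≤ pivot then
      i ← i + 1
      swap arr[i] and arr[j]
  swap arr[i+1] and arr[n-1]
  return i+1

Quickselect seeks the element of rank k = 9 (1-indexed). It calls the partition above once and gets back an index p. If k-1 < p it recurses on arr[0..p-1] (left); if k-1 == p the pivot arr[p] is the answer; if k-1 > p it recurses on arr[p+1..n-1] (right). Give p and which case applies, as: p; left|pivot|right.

pivot = arr[12] = 15; i = -1
j=0: arr[0]=9 ≤ 15 → i=0, swap arr[0],arr[0] (no change) → [9,5,14,16,2,13,11,6,10,8,12,3,15]
j=1: arr[1]=5 ≤ 15 → i=1, swap arr[1],arr[1] (no change) → [9,5,14,16,2,13,11,6,10,8,12,3,15]
j=2: arr[2]=14 ≤ 15 → i=2, swap arr[2],arr[2] (no change) → [9,5,14,16,2,13,11,6,10,8,12,3,15]
j=3: arr[3]=16 > 15 → no swap
j=4: arr[4]=2 ≤ 15 → i=3, swap arr[3],arr[4] → [9,5,14,2,16,13,11,6,10,8,12,3,15]
j=5: arr[5]=13 ≤ 15 → i=4, swap arr[4],arr[5] → [9,5,14,2,13,16,11,6,10,8,12,3,15]
j=6: arr[6]=11 ≤ 15 → i=5, swap arr[5],arr[6] → [9,5,14,2,13,11,16,6,10,8,12,3,15]
j=7: arr[7]=6 ≤ 15 → i=6, swap arr[6],arr[7] → [9,5,14,2,13,11,6,16,10,8,12,3,15]
j=8: arr[8]=10 ≤ 15 → i=7, swap arr[7],arr[8] → [9,5,14,2,13,11,6,10,16,8,12,3,15]
j=9: arr[9]=8 ≤ 15 → i=8, swap arr[8],arr[9] → [9,5,14,2,13,11,6,10,8,16,12,3,15]
j=10: arr[10]=12 ≤ 15 → i=9, swap arr[9],arr[10] → [9,5,14,2,13,11,6,10,8,12,16,3,15]
j=11: arr[11]=3 ≤ 15 → i=10, swap arr[10],arr[11] → [9,5,14,2,13,11,6,10,8,12,3,16,15]
final swap arr[11],arr[12] → [9,5,14,2,13,11,6,10,8,12,3,15,16]; return 11
p = 11; k-1 = 8 < 11 ⇒ left

11; left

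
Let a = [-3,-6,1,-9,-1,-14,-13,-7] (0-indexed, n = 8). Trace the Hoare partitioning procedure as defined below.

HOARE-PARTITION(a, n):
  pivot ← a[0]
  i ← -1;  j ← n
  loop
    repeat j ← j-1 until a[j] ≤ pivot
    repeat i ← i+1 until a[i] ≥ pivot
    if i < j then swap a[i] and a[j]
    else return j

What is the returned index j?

4

pivot = a[0] = -3; i = -1, j = 8
j→7 (a[7]=-7≤-3), i→0 (a[0]=-3≥-3); i<j, swap → [-7,-6,1,-9,-1,-14,-13,-3]
j→6 (a[6]=-13≤-3), i→2 (a[2]=1≥-3); i<j, swap → [-7,-6,-13,-9,-1,-14,1,-3]
j→5 (a[5]=-14≤-3), i→4 (a[4]=-1≥-3); i<j, swap → [-7,-6,-13,-9,-14,-1,1,-3]
j→4, i→5; i≥j, return j=4. a = [-7,-6,-13,-9,-14,-1,1,-3]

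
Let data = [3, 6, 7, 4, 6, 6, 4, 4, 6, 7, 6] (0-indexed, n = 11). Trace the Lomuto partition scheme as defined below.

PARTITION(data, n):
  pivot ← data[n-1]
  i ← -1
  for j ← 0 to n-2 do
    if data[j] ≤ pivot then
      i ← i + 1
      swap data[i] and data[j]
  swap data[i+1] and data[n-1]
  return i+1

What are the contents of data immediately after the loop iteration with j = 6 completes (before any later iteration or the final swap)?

pivot=6, i=-1
j=0: 3≤6, i=0, swap(0,0) ⇒ [3, 6, 7, 4, 6, 6, 4, 4, 6, 7, 6]
j=1: 6≤6, i=1, swap(1,1) ⇒ [3, 6, 7, 4, 6, 6, 4, 4, 6, 7, 6]
j=2: 7>6, skip
j=3: 4≤6, i=2, swap(2,3) ⇒ [3, 6, 4, 7, 6, 6, 4, 4, 6, 7, 6]
j=4: 6≤6, i=3, swap(3,4) ⇒ [3, 6, 4, 6, 7, 6, 4, 4, 6, 7, 6]
j=5: 6≤6, i=4, swap(4,5) ⇒ [3, 6, 4, 6, 6, 7, 4, 4, 6, 7, 6]
j=6: 4≤6, i=5, swap(5,6) ⇒ [3, 6, 4, 6, 6, 4, 7, 4, 6, 7, 6]
(after j=6) data = [3, 6, 4, 6, 6, 4, 7, 4, 6, 7, 6]

[3, 6, 4, 6, 6, 4, 7, 4, 6, 7, 6]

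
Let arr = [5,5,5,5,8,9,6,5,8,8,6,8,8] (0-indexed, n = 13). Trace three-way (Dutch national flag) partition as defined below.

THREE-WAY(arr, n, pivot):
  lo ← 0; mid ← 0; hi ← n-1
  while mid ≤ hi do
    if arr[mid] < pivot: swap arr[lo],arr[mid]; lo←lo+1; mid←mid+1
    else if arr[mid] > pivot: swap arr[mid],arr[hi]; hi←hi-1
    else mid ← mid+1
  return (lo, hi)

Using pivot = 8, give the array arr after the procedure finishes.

pivot = 8; lo=0, mid=0, hi=12
arr[mid]=5<8: swap arr[0],arr[0]; lo=1,mid=1 → [5,5,5,5,8,9,6,5,8,8,6,8,8]
arr[mid]=5<8: swap arr[1],arr[1]; lo=2,mid=2 → [5,5,5,5,8,9,6,5,8,8,6,8,8]
arr[mid]=5<8: swap arr[2],arr[2]; lo=3,mid=3 → [5,5,5,5,8,9,6,5,8,8,6,8,8]
arr[mid]=5<8: swap arr[3],arr[3]; lo=4,mid=4 → [5,5,5,5,8,9,6,5,8,8,6,8,8]
arr[mid]=8=8: mid=5
arr[mid]=9>8: swap arr[5],arr[12]; hi=11 → [5,5,5,5,8,8,6,5,8,8,6,8,9]
arr[mid]=8=8: mid=6
arr[mid]=6<8: swap arr[4],arr[6]; lo=5,mid=7 → [5,5,5,5,6,8,8,5,8,8,6,8,9]
arr[mid]=5<8: swap arr[5],arr[7]; lo=6,mid=8 → [5,5,5,5,6,5,8,8,8,8,6,8,9]
arr[mid]=8=8: mid=9
arr[mid]=8=8: mid=10
arr[mid]=6<8: swap arr[6],arr[10]; lo=7,mid=11 → [5,5,5,5,6,5,6,8,8,8,8,8,9]
arr[mid]=8=8: mid=12
end: lo=7, hi=11; arr = [5,5,5,5,6,5,6,8,8,8,8,8,9]

[5,5,5,5,6,5,6,8,8,8,8,8,9]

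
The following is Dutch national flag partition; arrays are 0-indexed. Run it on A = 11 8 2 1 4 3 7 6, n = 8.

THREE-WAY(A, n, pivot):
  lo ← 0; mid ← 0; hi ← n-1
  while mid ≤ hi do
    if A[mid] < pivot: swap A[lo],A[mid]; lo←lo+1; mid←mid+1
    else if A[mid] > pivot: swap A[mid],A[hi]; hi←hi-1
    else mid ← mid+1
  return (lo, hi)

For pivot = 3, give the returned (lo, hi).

(2, 2)

pivot = 3; lo=0, mid=0, hi=7
A[mid]=11>3: swap A[0],A[7]; hi=6 → 6 8 2 1 4 3 7 11
A[mid]=6>3: swap A[0],A[6]; hi=5 → 7 8 2 1 4 3 6 11
A[mid]=7>3: swap A[0],A[5]; hi=4 → 3 8 2 1 4 7 6 11
A[mid]=3=3: mid=1
A[mid]=8>3: swap A[1],A[4]; hi=3 → 3 4 2 1 8 7 6 11
A[mid]=4>3: swap A[1],A[3]; hi=2 → 3 1 2 4 8 7 6 11
A[mid]=1<3: swap A[0],A[1]; lo=1,mid=2 → 1 3 2 4 8 7 6 11
A[mid]=2<3: swap A[1],A[2]; lo=2,mid=3 → 1 2 3 4 8 7 6 11
end: lo=2, hi=2; A = 1 2 3 4 8 7 6 11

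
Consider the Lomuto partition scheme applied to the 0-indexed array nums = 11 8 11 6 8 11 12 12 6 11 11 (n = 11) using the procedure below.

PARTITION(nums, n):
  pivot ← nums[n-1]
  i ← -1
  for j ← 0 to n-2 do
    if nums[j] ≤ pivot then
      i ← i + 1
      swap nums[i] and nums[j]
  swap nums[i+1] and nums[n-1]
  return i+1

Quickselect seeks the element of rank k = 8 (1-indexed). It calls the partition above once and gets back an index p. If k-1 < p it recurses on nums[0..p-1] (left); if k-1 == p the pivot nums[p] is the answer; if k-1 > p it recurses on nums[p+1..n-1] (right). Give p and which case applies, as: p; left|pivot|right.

pivot = nums[10] = 11; i = -1
j=0: nums[0]=11 ≤ 11 → i=0, swap nums[0],nums[0] (no change) → 11 8 11 6 8 11 12 12 6 11 11
j=1: nums[1]=8 ≤ 11 → i=1, swap nums[1],nums[1] (no change) → 11 8 11 6 8 11 12 12 6 11 11
j=2: nums[2]=11 ≤ 11 → i=2, swap nums[2],nums[2] (no change) → 11 8 11 6 8 11 12 12 6 11 11
j=3: nums[3]=6 ≤ 11 → i=3, swap nums[3],nums[3] (no change) → 11 8 11 6 8 11 12 12 6 11 11
j=4: nums[4]=8 ≤ 11 → i=4, swap nums[4],nums[4] (no change) → 11 8 11 6 8 11 12 12 6 11 11
j=5: nums[5]=11 ≤ 11 → i=5, swap nums[5],nums[5] (no change) → 11 8 11 6 8 11 12 12 6 11 11
j=6: nums[6]=12 > 11 → no swap
j=7: nums[7]=12 > 11 → no swap
j=8: nums[8]=6 ≤ 11 → i=6, swap nums[6],nums[8] → 11 8 11 6 8 11 6 12 12 11 11
j=9: nums[9]=11 ≤ 11 → i=7, swap nums[7],nums[9] → 11 8 11 6 8 11 6 11 12 12 11
final swap nums[8],nums[10] → 11 8 11 6 8 11 6 11 11 12 12; return 8
p = 8; k-1 = 7 < 8 ⇒ left

8; left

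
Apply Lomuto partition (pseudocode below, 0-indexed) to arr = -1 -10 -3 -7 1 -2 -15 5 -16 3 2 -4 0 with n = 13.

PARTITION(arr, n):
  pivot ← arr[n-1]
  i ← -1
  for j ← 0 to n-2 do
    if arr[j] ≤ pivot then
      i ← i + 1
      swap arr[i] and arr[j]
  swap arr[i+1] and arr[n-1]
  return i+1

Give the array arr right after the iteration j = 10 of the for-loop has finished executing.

-1 -10 -3 -7 -2 -15 -16 5 1 3 2 -4 0

pivot = arr[12] = 0; i = -1
j=0: arr[0]=-1 ≤ 0 → i=0, swap arr[0],arr[0] (no change) → -1 -10 -3 -7 1 -2 -15 5 -16 3 2 -4 0
j=1: arr[1]=-10 ≤ 0 → i=1, swap arr[1],arr[1] (no change) → -1 -10 -3 -7 1 -2 -15 5 -16 3 2 -4 0
j=2: arr[2]=-3 ≤ 0 → i=2, swap arr[2],arr[2] (no change) → -1 -10 -3 -7 1 -2 -15 5 -16 3 2 -4 0
j=3: arr[3]=-7 ≤ 0 → i=3, swap arr[3],arr[3] (no change) → -1 -10 -3 -7 1 -2 -15 5 -16 3 2 -4 0
j=4: arr[4]=1 > 0 → no swap
j=5: arr[5]=-2 ≤ 0 → i=4, swap arr[4],arr[5] → -1 -10 -3 -7 -2 1 -15 5 -16 3 2 -4 0
j=6: arr[6]=-15 ≤ 0 → i=5, swap arr[5],arr[6] → -1 -10 -3 -7 -2 -15 1 5 -16 3 2 -4 0
j=7: arr[7]=5 > 0 → no swap
j=8: arr[8]=-16 ≤ 0 → i=6, swap arr[6],arr[8] → -1 -10 -3 -7 -2 -15 -16 5 1 3 2 -4 0
j=9: arr[9]=3 > 0 → no swap
j=10: arr[10]=2 > 0 → no swap
(after j=10) arr = -1 -10 -3 -7 -2 -15 -16 5 1 3 2 -4 0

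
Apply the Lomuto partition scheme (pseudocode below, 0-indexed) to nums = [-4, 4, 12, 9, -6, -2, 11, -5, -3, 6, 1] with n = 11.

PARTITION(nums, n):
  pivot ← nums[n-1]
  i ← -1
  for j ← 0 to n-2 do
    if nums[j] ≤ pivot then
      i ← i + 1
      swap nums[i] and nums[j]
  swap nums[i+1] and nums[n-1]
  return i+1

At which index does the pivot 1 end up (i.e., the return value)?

pivot=1, i=-1
j=0: -4≤1, i=0, swap(0,0) ⇒ [-4, 4, 12, 9, -6, -2, 11, -5, -3, 6, 1]
j=1: 4>1, skip
j=2: 12>1, skip
j=3: 9>1, skip
j=4: -6≤1, i=1, swap(1,4) ⇒ [-4, -6, 12, 9, 4, -2, 11, -5, -3, 6, 1]
j=5: -2≤1, i=2, swap(2,5) ⇒ [-4, -6, -2, 9, 4, 12, 11, -5, -3, 6, 1]
j=6: 11>1, skip
j=7: -5≤1, i=3, swap(3,7) ⇒ [-4, -6, -2, -5, 4, 12, 11, 9, -3, 6, 1]
j=8: -3≤1, i=4, swap(4,8) ⇒ [-4, -6, -2, -5, -3, 12, 11, 9, 4, 6, 1]
j=9: 6>1, skip
swap(5,10) ⇒ [-4, -6, -2, -5, -3, 1, 11, 9, 4, 6, 12]; return 5

5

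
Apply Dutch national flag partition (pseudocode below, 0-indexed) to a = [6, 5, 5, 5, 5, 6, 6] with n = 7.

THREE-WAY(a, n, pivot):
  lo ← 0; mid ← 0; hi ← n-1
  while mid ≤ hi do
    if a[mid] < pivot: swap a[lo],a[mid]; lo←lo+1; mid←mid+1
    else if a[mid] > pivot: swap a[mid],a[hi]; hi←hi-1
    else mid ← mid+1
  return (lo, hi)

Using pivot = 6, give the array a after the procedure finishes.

pivot = 6; lo=0, mid=0, hi=6
a[mid]=6=6: mid=1
a[mid]=5<6: swap a[0],a[1]; lo=1,mid=2 → [5, 6, 5, 5, 5, 6, 6]
a[mid]=5<6: swap a[1],a[2]; lo=2,mid=3 → [5, 5, 6, 5, 5, 6, 6]
a[mid]=5<6: swap a[2],a[3]; lo=3,mid=4 → [5, 5, 5, 6, 5, 6, 6]
a[mid]=5<6: swap a[3],a[4]; lo=4,mid=5 → [5, 5, 5, 5, 6, 6, 6]
a[mid]=6=6: mid=6
a[mid]=6=6: mid=7
end: lo=4, hi=6; a = [5, 5, 5, 5, 6, 6, 6]

[5, 5, 5, 5, 6, 6, 6]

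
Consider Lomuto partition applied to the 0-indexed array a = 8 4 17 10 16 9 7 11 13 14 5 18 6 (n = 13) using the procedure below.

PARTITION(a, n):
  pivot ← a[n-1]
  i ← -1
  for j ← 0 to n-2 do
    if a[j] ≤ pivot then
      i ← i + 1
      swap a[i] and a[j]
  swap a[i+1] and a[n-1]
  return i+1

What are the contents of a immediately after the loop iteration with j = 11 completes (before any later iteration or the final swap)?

4 5 17 10 16 9 7 11 13 14 8 18 6

pivot = a[12] = 6; i = -1
j=0: a[0]=8 > 6 → no swap
j=1: a[1]=4 ≤ 6 → i=0, swap a[0],a[1] → 4 8 17 10 16 9 7 11 13 14 5 18 6
j=2: a[2]=17 > 6 → no swap
j=3: a[3]=10 > 6 → no swap
j=4: a[4]=16 > 6 → no swap
j=5: a[5]=9 > 6 → no swap
j=6: a[6]=7 > 6 → no swap
j=7: a[7]=11 > 6 → no swap
j=8: a[8]=13 > 6 → no swap
j=9: a[9]=14 > 6 → no swap
j=10: a[10]=5 ≤ 6 → i=1, swap a[1],a[10] → 4 5 17 10 16 9 7 11 13 14 8 18 6
j=11: a[11]=18 > 6 → no swap
(after j=11) a = 4 5 17 10 16 9 7 11 13 14 8 18 6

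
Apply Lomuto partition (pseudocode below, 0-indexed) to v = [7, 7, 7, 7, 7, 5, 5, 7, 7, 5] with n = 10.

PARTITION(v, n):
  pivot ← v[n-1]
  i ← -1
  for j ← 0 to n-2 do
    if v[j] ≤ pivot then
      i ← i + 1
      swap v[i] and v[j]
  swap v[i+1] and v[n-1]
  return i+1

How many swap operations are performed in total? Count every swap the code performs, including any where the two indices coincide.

3

pivot=5, i=-1
j=0: 7>5, skip
j=1: 7>5, skip
j=2: 7>5, skip
j=3: 7>5, skip
j=4: 7>5, skip
j=5: 5≤5, i=0, swap(0,5) ⇒ [5, 7, 7, 7, 7, 7, 5, 7, 7, 5]
j=6: 5≤5, i=1, swap(1,6) ⇒ [5, 5, 7, 7, 7, 7, 7, 7, 7, 5]
j=7: 7>5, skip
j=8: 7>5, skip
swap(2,9) ⇒ [5, 5, 5, 7, 7, 7, 7, 7, 7, 7]; return 2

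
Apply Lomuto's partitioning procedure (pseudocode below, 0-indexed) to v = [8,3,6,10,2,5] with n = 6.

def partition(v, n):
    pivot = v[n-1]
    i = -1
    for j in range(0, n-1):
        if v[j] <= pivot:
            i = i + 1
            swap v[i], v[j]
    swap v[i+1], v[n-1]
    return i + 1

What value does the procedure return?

2

pivot=5, i=-1
j=0: 8>5, skip
j=1: 3≤5, i=0, swap(0,1) ⇒ [3,8,6,10,2,5]
j=2: 6>5, skip
j=3: 10>5, skip
j=4: 2≤5, i=1, swap(1,4) ⇒ [3,2,6,10,8,5]
swap(2,5) ⇒ [3,2,5,10,8,6]; return 2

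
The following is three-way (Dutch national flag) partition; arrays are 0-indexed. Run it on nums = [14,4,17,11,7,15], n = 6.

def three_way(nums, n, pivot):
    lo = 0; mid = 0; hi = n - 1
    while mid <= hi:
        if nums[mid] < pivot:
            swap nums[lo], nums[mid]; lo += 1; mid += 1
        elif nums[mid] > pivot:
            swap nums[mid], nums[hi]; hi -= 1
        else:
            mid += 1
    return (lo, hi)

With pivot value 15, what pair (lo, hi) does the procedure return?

pivot = 15; lo=0, mid=0, hi=5
nums[mid]=14<15: swap nums[0],nums[0]; lo=1,mid=1 → [14,4,17,11,7,15]
nums[mid]=4<15: swap nums[1],nums[1]; lo=2,mid=2 → [14,4,17,11,7,15]
nums[mid]=17>15: swap nums[2],nums[5]; hi=4 → [14,4,15,11,7,17]
nums[mid]=15=15: mid=3
nums[mid]=11<15: swap nums[2],nums[3]; lo=3,mid=4 → [14,4,11,15,7,17]
nums[mid]=7<15: swap nums[3],nums[4]; lo=4,mid=5 → [14,4,11,7,15,17]
end: lo=4, hi=4; nums = [14,4,11,7,15,17]

(4, 4)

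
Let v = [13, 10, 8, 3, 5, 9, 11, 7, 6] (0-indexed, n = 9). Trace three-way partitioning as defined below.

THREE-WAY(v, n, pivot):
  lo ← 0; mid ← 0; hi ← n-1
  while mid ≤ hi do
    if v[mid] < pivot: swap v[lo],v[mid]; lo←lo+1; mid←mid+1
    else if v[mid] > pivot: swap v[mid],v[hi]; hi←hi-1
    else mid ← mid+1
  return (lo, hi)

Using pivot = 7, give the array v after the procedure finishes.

[6, 5, 3, 7, 9, 11, 8, 10, 13]

pivot = 7; lo=0, mid=0, hi=8
v[mid]=13>7: swap v[0],v[8]; hi=7 → [6, 10, 8, 3, 5, 9, 11, 7, 13]
v[mid]=6<7: swap v[0],v[0]; lo=1,mid=1 → [6, 10, 8, 3, 5, 9, 11, 7, 13]
v[mid]=10>7: swap v[1],v[7]; hi=6 → [6, 7, 8, 3, 5, 9, 11, 10, 13]
v[mid]=7=7: mid=2
v[mid]=8>7: swap v[2],v[6]; hi=5 → [6, 7, 11, 3, 5, 9, 8, 10, 13]
v[mid]=11>7: swap v[2],v[5]; hi=4 → [6, 7, 9, 3, 5, 11, 8, 10, 13]
v[mid]=9>7: swap v[2],v[4]; hi=3 → [6, 7, 5, 3, 9, 11, 8, 10, 13]
v[mid]=5<7: swap v[1],v[2]; lo=2,mid=3 → [6, 5, 7, 3, 9, 11, 8, 10, 13]
v[mid]=3<7: swap v[2],v[3]; lo=3,mid=4 → [6, 5, 3, 7, 9, 11, 8, 10, 13]
end: lo=3, hi=3; v = [6, 5, 3, 7, 9, 11, 8, 10, 13]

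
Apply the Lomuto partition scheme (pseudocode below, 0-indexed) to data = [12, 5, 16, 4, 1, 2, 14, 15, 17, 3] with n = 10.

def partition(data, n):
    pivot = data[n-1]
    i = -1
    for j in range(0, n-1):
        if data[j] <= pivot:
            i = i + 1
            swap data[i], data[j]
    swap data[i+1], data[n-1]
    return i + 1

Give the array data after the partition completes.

[1, 2, 3, 4, 12, 5, 14, 15, 17, 16]

pivot = data[9] = 3; i = -1
j=0: data[0]=12 > 3 → no swap
j=1: data[1]=5 > 3 → no swap
j=2: data[2]=16 > 3 → no swap
j=3: data[3]=4 > 3 → no swap
j=4: data[4]=1 ≤ 3 → i=0, swap data[0],data[4] → [1, 5, 16, 4, 12, 2, 14, 15, 17, 3]
j=5: data[5]=2 ≤ 3 → i=1, swap data[1],data[5] → [1, 2, 16, 4, 12, 5, 14, 15, 17, 3]
j=6: data[6]=14 > 3 → no swap
j=7: data[7]=15 > 3 → no swap
j=8: data[8]=17 > 3 → no swap
final swap data[2],data[9] → [1, 2, 3, 4, 12, 5, 14, 15, 17, 16]; return 2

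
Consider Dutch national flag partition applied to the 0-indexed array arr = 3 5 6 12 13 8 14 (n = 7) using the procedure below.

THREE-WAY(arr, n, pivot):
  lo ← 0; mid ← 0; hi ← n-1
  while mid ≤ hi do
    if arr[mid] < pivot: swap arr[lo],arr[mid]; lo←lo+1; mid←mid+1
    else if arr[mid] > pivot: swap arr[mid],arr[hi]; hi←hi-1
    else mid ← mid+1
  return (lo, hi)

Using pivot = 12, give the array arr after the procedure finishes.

3 5 6 8 12 14 13

pivot = 12; lo=0, mid=0, hi=6
arr[mid]=3<12: swap arr[0],arr[0]; lo=1,mid=1 → 3 5 6 12 13 8 14
arr[mid]=5<12: swap arr[1],arr[1]; lo=2,mid=2 → 3 5 6 12 13 8 14
arr[mid]=6<12: swap arr[2],arr[2]; lo=3,mid=3 → 3 5 6 12 13 8 14
arr[mid]=12=12: mid=4
arr[mid]=13>12: swap arr[4],arr[6]; hi=5 → 3 5 6 12 14 8 13
arr[mid]=14>12: swap arr[4],arr[5]; hi=4 → 3 5 6 12 8 14 13
arr[mid]=8<12: swap arr[3],arr[4]; lo=4,mid=5 → 3 5 6 8 12 14 13
end: lo=4, hi=4; arr = 3 5 6 8 12 14 13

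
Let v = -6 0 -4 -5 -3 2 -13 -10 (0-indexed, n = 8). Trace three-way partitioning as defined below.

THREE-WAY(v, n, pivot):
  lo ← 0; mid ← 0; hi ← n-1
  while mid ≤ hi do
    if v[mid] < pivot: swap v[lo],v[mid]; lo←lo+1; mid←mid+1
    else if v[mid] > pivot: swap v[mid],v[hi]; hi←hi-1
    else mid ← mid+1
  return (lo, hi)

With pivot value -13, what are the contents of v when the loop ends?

pivot = -13; lo=0, mid=0, hi=7
v[mid]=-6>-13: swap v[0],v[7]; hi=6 → -10 0 -4 -5 -3 2 -13 -6
v[mid]=-10>-13: swap v[0],v[6]; hi=5 → -13 0 -4 -5 -3 2 -10 -6
v[mid]=-13=-13: mid=1
v[mid]=0>-13: swap v[1],v[5]; hi=4 → -13 2 -4 -5 -3 0 -10 -6
v[mid]=2>-13: swap v[1],v[4]; hi=3 → -13 -3 -4 -5 2 0 -10 -6
v[mid]=-3>-13: swap v[1],v[3]; hi=2 → -13 -5 -4 -3 2 0 -10 -6
v[mid]=-5>-13: swap v[1],v[2]; hi=1 → -13 -4 -5 -3 2 0 -10 -6
v[mid]=-4>-13: swap v[1],v[1]; hi=0 → -13 -4 -5 -3 2 0 -10 -6
end: lo=0, hi=0; v = -13 -4 -5 -3 2 0 -10 -6

-13 -4 -5 -3 2 0 -10 -6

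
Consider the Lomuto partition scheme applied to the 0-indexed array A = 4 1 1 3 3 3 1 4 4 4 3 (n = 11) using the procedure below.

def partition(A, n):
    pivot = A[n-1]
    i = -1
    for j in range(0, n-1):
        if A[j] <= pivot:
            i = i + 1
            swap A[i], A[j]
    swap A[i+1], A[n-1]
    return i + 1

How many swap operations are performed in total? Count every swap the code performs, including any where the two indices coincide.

7

pivot=3, i=-1
j=0: 4>3, skip
j=1: 1≤3, i=0, swap(0,1) ⇒ 1 4 1 3 3 3 1 4 4 4 3
j=2: 1≤3, i=1, swap(1,2) ⇒ 1 1 4 3 3 3 1 4 4 4 3
j=3: 3≤3, i=2, swap(2,3) ⇒ 1 1 3 4 3 3 1 4 4 4 3
j=4: 3≤3, i=3, swap(3,4) ⇒ 1 1 3 3 4 3 1 4 4 4 3
j=5: 3≤3, i=4, swap(4,5) ⇒ 1 1 3 3 3 4 1 4 4 4 3
j=6: 1≤3, i=5, swap(5,6) ⇒ 1 1 3 3 3 1 4 4 4 4 3
j=7: 4>3, skip
j=8: 4>3, skip
j=9: 4>3, skip
swap(6,10) ⇒ 1 1 3 3 3 1 3 4 4 4 4; return 6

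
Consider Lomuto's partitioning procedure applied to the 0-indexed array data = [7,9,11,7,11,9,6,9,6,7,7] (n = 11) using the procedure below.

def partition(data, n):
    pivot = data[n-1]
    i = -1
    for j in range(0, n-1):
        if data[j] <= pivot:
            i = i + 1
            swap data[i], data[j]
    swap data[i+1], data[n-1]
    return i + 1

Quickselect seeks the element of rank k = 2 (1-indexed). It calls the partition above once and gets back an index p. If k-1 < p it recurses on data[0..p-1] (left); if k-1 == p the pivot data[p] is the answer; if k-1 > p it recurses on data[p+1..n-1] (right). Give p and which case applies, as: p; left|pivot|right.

5; left

pivot=7, i=-1
j=0: 7≤7, i=0, swap(0,0) ⇒ [7,9,11,7,11,9,6,9,6,7,7]
j=1: 9>7, skip
j=2: 11>7, skip
j=3: 7≤7, i=1, swap(1,3) ⇒ [7,7,11,9,11,9,6,9,6,7,7]
j=4: 11>7, skip
j=5: 9>7, skip
j=6: 6≤7, i=2, swap(2,6) ⇒ [7,7,6,9,11,9,11,9,6,7,7]
j=7: 9>7, skip
j=8: 6≤7, i=3, swap(3,8) ⇒ [7,7,6,6,11,9,11,9,9,7,7]
j=9: 7≤7, i=4, swap(4,9) ⇒ [7,7,6,6,7,9,11,9,9,11,7]
swap(5,10) ⇒ [7,7,6,6,7,7,11,9,9,11,9]; return 5
p = 5; k-1 = 1 < 5 ⇒ left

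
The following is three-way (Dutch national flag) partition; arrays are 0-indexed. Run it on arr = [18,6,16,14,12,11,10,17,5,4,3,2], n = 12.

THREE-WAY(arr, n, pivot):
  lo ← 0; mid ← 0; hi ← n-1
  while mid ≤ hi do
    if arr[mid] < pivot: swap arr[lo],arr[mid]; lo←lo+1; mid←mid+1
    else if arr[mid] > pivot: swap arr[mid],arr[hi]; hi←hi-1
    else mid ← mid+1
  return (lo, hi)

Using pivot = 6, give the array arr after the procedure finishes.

[2,3,4,5,6,10,17,11,12,14,16,18]

lo=0 mid=0 hi=11
18>6: swap(0,11), hi=10 ⇒ [2,6,16,14,12,11,10,17,5,4,3,18]
2<6: swap(0,0), lo=1 mid=1 ⇒ [2,6,16,14,12,11,10,17,5,4,3,18]
6=6: mid=2
16>6: swap(2,10), hi=9 ⇒ [2,6,3,14,12,11,10,17,5,4,16,18]
3<6: swap(1,2), lo=2 mid=3 ⇒ [2,3,6,14,12,11,10,17,5,4,16,18]
14>6: swap(3,9), hi=8 ⇒ [2,3,6,4,12,11,10,17,5,14,16,18]
4<6: swap(2,3), lo=3 mid=4 ⇒ [2,3,4,6,12,11,10,17,5,14,16,18]
12>6: swap(4,8), hi=7 ⇒ [2,3,4,6,5,11,10,17,12,14,16,18]
5<6: swap(3,4), lo=4 mid=5 ⇒ [2,3,4,5,6,11,10,17,12,14,16,18]
11>6: swap(5,7), hi=6 ⇒ [2,3,4,5,6,17,10,11,12,14,16,18]
17>6: swap(5,6), hi=5 ⇒ [2,3,4,5,6,10,17,11,12,14,16,18]
10>6: swap(5,5), hi=4 ⇒ [2,3,4,5,6,10,17,11,12,14,16,18]
done. lo=4 hi=4; arr=[2,3,4,5,6,10,17,11,12,14,16,18]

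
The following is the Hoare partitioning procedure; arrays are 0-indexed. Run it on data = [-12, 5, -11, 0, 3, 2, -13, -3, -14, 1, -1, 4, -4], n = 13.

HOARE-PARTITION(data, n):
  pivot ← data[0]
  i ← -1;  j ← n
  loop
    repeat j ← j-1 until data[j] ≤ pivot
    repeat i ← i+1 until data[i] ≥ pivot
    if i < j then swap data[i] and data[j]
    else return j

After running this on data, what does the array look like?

[-14, -13, -11, 0, 3, 2, 5, -3, -12, 1, -1, 4, -4]

pivot = data[0] = -12; i = -1, j = 13
j→8 (data[8]=-14≤-12), i→0 (data[0]=-12≥-12); i<j, swap → [-14, 5, -11, 0, 3, 2, -13, -3, -12, 1, -1, 4, -4]
j→6 (data[6]=-13≤-12), i→1 (data[1]=5≥-12); i<j, swap → [-14, -13, -11, 0, 3, 2, 5, -3, -12, 1, -1, 4, -4]
j→1, i→2; i≥j, return j=1. data = [-14, -13, -11, 0, 3, 2, 5, -3, -12, 1, -1, 4, -4]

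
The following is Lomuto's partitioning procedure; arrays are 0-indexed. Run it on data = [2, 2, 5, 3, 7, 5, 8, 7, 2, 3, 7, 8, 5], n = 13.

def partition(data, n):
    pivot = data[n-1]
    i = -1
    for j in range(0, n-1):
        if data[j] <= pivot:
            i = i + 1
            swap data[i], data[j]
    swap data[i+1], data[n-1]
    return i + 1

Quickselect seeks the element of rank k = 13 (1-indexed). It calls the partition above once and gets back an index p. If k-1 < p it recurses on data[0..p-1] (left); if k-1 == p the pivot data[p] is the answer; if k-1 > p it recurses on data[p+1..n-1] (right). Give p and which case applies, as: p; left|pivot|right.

7; right

pivot=5, i=-1
j=0: 2≤5, i=0, swap(0,0) ⇒ [2, 2, 5, 3, 7, 5, 8, 7, 2, 3, 7, 8, 5]
j=1: 2≤5, i=1, swap(1,1) ⇒ [2, 2, 5, 3, 7, 5, 8, 7, 2, 3, 7, 8, 5]
j=2: 5≤5, i=2, swap(2,2) ⇒ [2, 2, 5, 3, 7, 5, 8, 7, 2, 3, 7, 8, 5]
j=3: 3≤5, i=3, swap(3,3) ⇒ [2, 2, 5, 3, 7, 5, 8, 7, 2, 3, 7, 8, 5]
j=4: 7>5, skip
j=5: 5≤5, i=4, swap(4,5) ⇒ [2, 2, 5, 3, 5, 7, 8, 7, 2, 3, 7, 8, 5]
j=6: 8>5, skip
j=7: 7>5, skip
j=8: 2≤5, i=5, swap(5,8) ⇒ [2, 2, 5, 3, 5, 2, 8, 7, 7, 3, 7, 8, 5]
j=9: 3≤5, i=6, swap(6,9) ⇒ [2, 2, 5, 3, 5, 2, 3, 7, 7, 8, 7, 8, 5]
j=10: 7>5, skip
j=11: 8>5, skip
swap(7,12) ⇒ [2, 2, 5, 3, 5, 2, 3, 5, 7, 8, 7, 8, 7]; return 7
p = 7; k-1 = 12 > 7 ⇒ right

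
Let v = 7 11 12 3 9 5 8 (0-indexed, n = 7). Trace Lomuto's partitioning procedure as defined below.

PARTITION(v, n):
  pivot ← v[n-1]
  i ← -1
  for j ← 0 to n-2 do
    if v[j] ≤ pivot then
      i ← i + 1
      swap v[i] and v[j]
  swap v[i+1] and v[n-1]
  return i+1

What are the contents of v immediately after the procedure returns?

7 3 5 8 9 12 11

pivot = v[6] = 8; i = -1
j=0: v[0]=7 ≤ 8 → i=0, swap v[0],v[0] (no change) → 7 11 12 3 9 5 8
j=1: v[1]=11 > 8 → no swap
j=2: v[2]=12 > 8 → no swap
j=3: v[3]=3 ≤ 8 → i=1, swap v[1],v[3] → 7 3 12 11 9 5 8
j=4: v[4]=9 > 8 → no swap
j=5: v[5]=5 ≤ 8 → i=2, swap v[2],v[5] → 7 3 5 11 9 12 8
final swap v[3],v[6] → 7 3 5 8 9 12 11; return 3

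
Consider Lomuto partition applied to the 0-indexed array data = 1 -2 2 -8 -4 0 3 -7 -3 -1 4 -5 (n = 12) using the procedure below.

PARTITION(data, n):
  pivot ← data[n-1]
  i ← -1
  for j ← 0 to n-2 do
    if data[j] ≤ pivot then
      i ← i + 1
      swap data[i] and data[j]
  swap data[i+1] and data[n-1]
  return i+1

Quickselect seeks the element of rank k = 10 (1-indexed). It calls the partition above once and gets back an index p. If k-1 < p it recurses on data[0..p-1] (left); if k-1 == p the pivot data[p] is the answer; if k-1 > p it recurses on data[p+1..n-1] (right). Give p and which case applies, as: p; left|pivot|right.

pivot=-5, i=-1
j=0: 1>-5, skip
j=1: -2>-5, skip
j=2: 2>-5, skip
j=3: -8≤-5, i=0, swap(0,3) ⇒ -8 -2 2 1 -4 0 3 -7 -3 -1 4 -5
j=4: -4>-5, skip
j=5: 0>-5, skip
j=6: 3>-5, skip
j=7: -7≤-5, i=1, swap(1,7) ⇒ -8 -7 2 1 -4 0 3 -2 -3 -1 4 -5
j=8: -3>-5, skip
j=9: -1>-5, skip
j=10: 4>-5, skip
swap(2,11) ⇒ -8 -7 -5 1 -4 0 3 -2 -3 -1 4 2; return 2
p = 2; k-1 = 9 > 2 ⇒ right

2; right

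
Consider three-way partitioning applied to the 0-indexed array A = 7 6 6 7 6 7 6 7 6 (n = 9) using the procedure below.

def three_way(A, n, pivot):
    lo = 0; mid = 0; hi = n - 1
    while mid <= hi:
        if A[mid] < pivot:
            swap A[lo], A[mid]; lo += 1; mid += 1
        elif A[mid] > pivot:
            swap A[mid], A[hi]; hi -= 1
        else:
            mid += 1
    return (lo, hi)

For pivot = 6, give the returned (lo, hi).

(0, 4)

pivot = 6; lo=0, mid=0, hi=8
A[mid]=7>6: swap A[0],A[8]; hi=7 → 6 6 6 7 6 7 6 7 7
A[mid]=6=6: mid=1
A[mid]=6=6: mid=2
A[mid]=6=6: mid=3
A[mid]=7>6: swap A[3],A[7]; hi=6 → 6 6 6 7 6 7 6 7 7
A[mid]=7>6: swap A[3],A[6]; hi=5 → 6 6 6 6 6 7 7 7 7
A[mid]=6=6: mid=4
A[mid]=6=6: mid=5
A[mid]=7>6: swap A[5],A[5]; hi=4 → 6 6 6 6 6 7 7 7 7
end: lo=0, hi=4; A = 6 6 6 6 6 7 7 7 7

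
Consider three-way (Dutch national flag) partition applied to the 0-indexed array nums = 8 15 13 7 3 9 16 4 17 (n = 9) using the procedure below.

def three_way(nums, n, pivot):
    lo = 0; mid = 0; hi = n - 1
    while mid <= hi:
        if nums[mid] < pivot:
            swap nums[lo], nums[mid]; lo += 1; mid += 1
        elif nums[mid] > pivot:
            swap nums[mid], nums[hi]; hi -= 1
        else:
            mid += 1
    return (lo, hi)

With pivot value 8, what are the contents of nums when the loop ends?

pivot = 8; lo=0, mid=0, hi=8
nums[mid]=8=8: mid=1
nums[mid]=15>8: swap nums[1],nums[8]; hi=7 → 8 17 13 7 3 9 16 4 15
nums[mid]=17>8: swap nums[1],nums[7]; hi=6 → 8 4 13 7 3 9 16 17 15
nums[mid]=4<8: swap nums[0],nums[1]; lo=1,mid=2 → 4 8 13 7 3 9 16 17 15
nums[mid]=13>8: swap nums[2],nums[6]; hi=5 → 4 8 16 7 3 9 13 17 15
nums[mid]=16>8: swap nums[2],nums[5]; hi=4 → 4 8 9 7 3 16 13 17 15
nums[mid]=9>8: swap nums[2],nums[4]; hi=3 → 4 8 3 7 9 16 13 17 15
nums[mid]=3<8: swap nums[1],nums[2]; lo=2,mid=3 → 4 3 8 7 9 16 13 17 15
nums[mid]=7<8: swap nums[2],nums[3]; lo=3,mid=4 → 4 3 7 8 9 16 13 17 15
end: lo=3, hi=3; nums = 4 3 7 8 9 16 13 17 15

4 3 7 8 9 16 13 17 15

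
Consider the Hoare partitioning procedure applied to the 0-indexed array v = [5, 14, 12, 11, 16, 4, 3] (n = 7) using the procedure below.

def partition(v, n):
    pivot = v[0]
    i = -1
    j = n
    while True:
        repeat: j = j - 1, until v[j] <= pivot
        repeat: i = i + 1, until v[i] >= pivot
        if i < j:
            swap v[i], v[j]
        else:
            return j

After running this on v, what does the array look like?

[3, 4, 12, 11, 16, 14, 5]

pivot = v[0] = 5; i = -1, j = 7
j→6 (v[6]=3≤5), i→0 (v[0]=5≥5); i<j, swap → [3, 14, 12, 11, 16, 4, 5]
j→5 (v[5]=4≤5), i→1 (v[1]=14≥5); i<j, swap → [3, 4, 12, 11, 16, 14, 5]
j→1, i→2; i≥j, return j=1. v = [3, 4, 12, 11, 16, 14, 5]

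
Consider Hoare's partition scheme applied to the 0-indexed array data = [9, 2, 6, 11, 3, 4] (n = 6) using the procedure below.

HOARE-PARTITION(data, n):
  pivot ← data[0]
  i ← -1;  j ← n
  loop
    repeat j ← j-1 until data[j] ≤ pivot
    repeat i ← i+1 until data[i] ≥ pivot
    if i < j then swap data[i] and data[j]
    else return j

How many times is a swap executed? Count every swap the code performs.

pivot = data[0] = 9; i = -1, j = 6
j→5 (data[5]=4≤9), i→0 (data[0]=9≥9); i<j, swap → [4, 2, 6, 11, 3, 9]
j→4 (data[4]=3≤9), i→3 (data[3]=11≥9); i<j, swap → [4, 2, 6, 3, 11, 9]
j→3, i→4; i≥j, return j=3. data = [4, 2, 6, 3, 11, 9]

2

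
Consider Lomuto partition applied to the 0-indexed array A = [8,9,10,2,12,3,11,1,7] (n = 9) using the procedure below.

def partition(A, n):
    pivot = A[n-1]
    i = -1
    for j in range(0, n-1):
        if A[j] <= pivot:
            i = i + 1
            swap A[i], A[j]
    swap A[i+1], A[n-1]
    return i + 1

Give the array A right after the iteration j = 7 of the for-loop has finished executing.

pivot = A[8] = 7; i = -1
j=0: A[0]=8 > 7 → no swap
j=1: A[1]=9 > 7 → no swap
j=2: A[2]=10 > 7 → no swap
j=3: A[3]=2 ≤ 7 → i=0, swap A[0],A[3] → [2,9,10,8,12,3,11,1,7]
j=4: A[4]=12 > 7 → no swap
j=5: A[5]=3 ≤ 7 → i=1, swap A[1],A[5] → [2,3,10,8,12,9,11,1,7]
j=6: A[6]=11 > 7 → no swap
j=7: A[7]=1 ≤ 7 → i=2, swap A[2],A[7] → [2,3,1,8,12,9,11,10,7]
(after j=7) A = [2,3,1,8,12,9,11,10,7]

[2,3,1,8,12,9,11,10,7]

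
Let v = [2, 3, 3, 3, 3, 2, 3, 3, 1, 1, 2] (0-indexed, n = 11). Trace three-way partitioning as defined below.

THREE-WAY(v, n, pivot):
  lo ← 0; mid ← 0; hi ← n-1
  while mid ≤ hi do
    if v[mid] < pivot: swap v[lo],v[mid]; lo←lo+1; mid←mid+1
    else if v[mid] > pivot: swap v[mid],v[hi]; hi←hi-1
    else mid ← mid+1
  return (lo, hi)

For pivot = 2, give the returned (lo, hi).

pivot = 2; lo=0, mid=0, hi=10
v[mid]=2=2: mid=1
v[mid]=3>2: swap v[1],v[10]; hi=9 → [2, 2, 3, 3, 3, 2, 3, 3, 1, 1, 3]
v[mid]=2=2: mid=2
v[mid]=3>2: swap v[2],v[9]; hi=8 → [2, 2, 1, 3, 3, 2, 3, 3, 1, 3, 3]
v[mid]=1<2: swap v[0],v[2]; lo=1,mid=3 → [1, 2, 2, 3, 3, 2, 3, 3, 1, 3, 3]
v[mid]=3>2: swap v[3],v[8]; hi=7 → [1, 2, 2, 1, 3, 2, 3, 3, 3, 3, 3]
v[mid]=1<2: swap v[1],v[3]; lo=2,mid=4 → [1, 1, 2, 2, 3, 2, 3, 3, 3, 3, 3]
v[mid]=3>2: swap v[4],v[7]; hi=6 → [1, 1, 2, 2, 3, 2, 3, 3, 3, 3, 3]
v[mid]=3>2: swap v[4],v[6]; hi=5 → [1, 1, 2, 2, 3, 2, 3, 3, 3, 3, 3]
v[mid]=3>2: swap v[4],v[5]; hi=4 → [1, 1, 2, 2, 2, 3, 3, 3, 3, 3, 3]
v[mid]=2=2: mid=5
end: lo=2, hi=4; v = [1, 1, 2, 2, 2, 3, 3, 3, 3, 3, 3]

(2, 4)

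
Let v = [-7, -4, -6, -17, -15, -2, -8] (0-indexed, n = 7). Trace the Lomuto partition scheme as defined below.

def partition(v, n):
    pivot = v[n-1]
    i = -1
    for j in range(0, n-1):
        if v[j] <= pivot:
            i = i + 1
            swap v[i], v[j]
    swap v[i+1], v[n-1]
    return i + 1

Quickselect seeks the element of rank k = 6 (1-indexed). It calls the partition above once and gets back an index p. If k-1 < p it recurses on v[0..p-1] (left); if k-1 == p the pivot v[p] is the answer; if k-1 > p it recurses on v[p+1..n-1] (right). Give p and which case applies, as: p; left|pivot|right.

pivot=-8, i=-1
j=0: -7>-8, skip
j=1: -4>-8, skip
j=2: -6>-8, skip
j=3: -17≤-8, i=0, swap(0,3) ⇒ [-17, -4, -6, -7, -15, -2, -8]
j=4: -15≤-8, i=1, swap(1,4) ⇒ [-17, -15, -6, -7, -4, -2, -8]
j=5: -2>-8, skip
swap(2,6) ⇒ [-17, -15, -8, -7, -4, -2, -6]; return 2
p = 2; k-1 = 5 > 2 ⇒ right

2; right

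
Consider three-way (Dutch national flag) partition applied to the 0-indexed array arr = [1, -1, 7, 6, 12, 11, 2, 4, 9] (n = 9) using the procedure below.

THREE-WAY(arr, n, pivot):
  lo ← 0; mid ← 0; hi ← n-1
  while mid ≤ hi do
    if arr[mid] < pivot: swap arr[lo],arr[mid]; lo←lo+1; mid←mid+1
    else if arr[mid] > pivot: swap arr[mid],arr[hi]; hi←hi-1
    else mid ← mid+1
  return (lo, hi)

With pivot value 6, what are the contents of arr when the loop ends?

pivot = 6; lo=0, mid=0, hi=8
arr[mid]=1<6: swap arr[0],arr[0]; lo=1,mid=1 → [1, -1, 7, 6, 12, 11, 2, 4, 9]
arr[mid]=-1<6: swap arr[1],arr[1]; lo=2,mid=2 → [1, -1, 7, 6, 12, 11, 2, 4, 9]
arr[mid]=7>6: swap arr[2],arr[8]; hi=7 → [1, -1, 9, 6, 12, 11, 2, 4, 7]
arr[mid]=9>6: swap arr[2],arr[7]; hi=6 → [1, -1, 4, 6, 12, 11, 2, 9, 7]
arr[mid]=4<6: swap arr[2],arr[2]; lo=3,mid=3 → [1, -1, 4, 6, 12, 11, 2, 9, 7]
arr[mid]=6=6: mid=4
arr[mid]=12>6: swap arr[4],arr[6]; hi=5 → [1, -1, 4, 6, 2, 11, 12, 9, 7]
arr[mid]=2<6: swap arr[3],arr[4]; lo=4,mid=5 → [1, -1, 4, 2, 6, 11, 12, 9, 7]
arr[mid]=11>6: swap arr[5],arr[5]; hi=4 → [1, -1, 4, 2, 6, 11, 12, 9, 7]
end: lo=4, hi=4; arr = [1, -1, 4, 2, 6, 11, 12, 9, 7]

[1, -1, 4, 2, 6, 11, 12, 9, 7]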